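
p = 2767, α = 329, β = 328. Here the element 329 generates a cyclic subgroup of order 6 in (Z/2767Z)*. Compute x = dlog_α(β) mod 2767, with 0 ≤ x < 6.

2

Successive powers of 329 modulo 2767:
  329^0=1  329^1=329  329^2=328
So 329^2 ≡ 328 (mod 2767), giving x = 2.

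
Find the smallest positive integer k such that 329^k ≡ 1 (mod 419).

19

The order of 329 must divide p − 1 = 418 = 2 · 11 · 19.
Divisors: 1, 2, 11, 19, 22, 38, 209, 418.
Check each in increasing order: 329^1 ≡ 329;  329^2 ≡ 139;  329^11 ≡ 136;  329^19 ≡ 1.
Smallest exponent giving 1 is 19.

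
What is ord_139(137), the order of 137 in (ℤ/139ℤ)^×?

The order of 137 must divide p − 1 = 138 = 2 · 3 · 23.
Divisors: 1, 2, 3, 6, 23, 46, 69, 138.
Check each in increasing order: 137^1 ≡ 137;  137^2 ≡ 4;  137^3 ≡ 131;  137^6 ≡ 64;  137^23 ≡ 42;  137^46 ≡ 96;  137^69 ≡ 1.
Smallest exponent giving 1 is 69.

69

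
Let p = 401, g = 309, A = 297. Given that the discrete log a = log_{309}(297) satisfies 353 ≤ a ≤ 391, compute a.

Compute 309^353 mod 401 = 24, then multiply by 309 repeatedly:
  309^353=24  309^354=198  309^355=230  309^356=93  309^357=266
  309^358=390  309^359=210  309^360=329  309^361=208  309^362=112
  309^363=122  309^364=4  309^365=33  309^366=172  309^367=216
  309^368=178  309^369=65  309^370=35  309^371=389  309^372=302
  309^373=286  309^374=154  309^375=268  309^376=206  309^377=296
  309^378=36  309^379=297
Found 297 at exponent 379.

379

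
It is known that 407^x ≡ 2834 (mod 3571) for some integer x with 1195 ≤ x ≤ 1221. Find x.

Compute 407^1195 mod 3571 = 1463, then multiply by 407 repeatedly:
  407^1195=1463  407^1196=2655  407^1197=2143  407^1198=877  407^1199=3410
  407^1200=2322  407^1201=2310  407^1202=997  407^1203=2256  407^1204=445
  407^1205=2565  407^1206=1223  407^1207=1392  407^1208=2326  407^1209=367
  407^1210=2958  407^1211=479  407^1212=2119  407^1213=1822  407^1214=2357
  407^1215=2271  407^1216=2979  407^1217=1884  407^1218=2594  407^1219=2313
  407^1220=2218  407^1221=2834
Found 2834 at exponent 1221.

1221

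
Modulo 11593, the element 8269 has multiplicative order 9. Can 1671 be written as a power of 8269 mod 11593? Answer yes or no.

1671 ∈ ⟨8269⟩ iff 1671^9 ≡ 1 (mod 11593), since |⟨8269⟩| = 9.
1671^9 mod 11593 = 1.
Since 1 = 1, 1671 lies in the subgroup.

yes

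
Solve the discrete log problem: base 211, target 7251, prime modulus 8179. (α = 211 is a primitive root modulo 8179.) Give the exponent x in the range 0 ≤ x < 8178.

5686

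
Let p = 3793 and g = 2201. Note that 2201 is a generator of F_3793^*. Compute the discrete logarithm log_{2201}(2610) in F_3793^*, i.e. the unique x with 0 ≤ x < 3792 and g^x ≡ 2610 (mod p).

3031

Baby-step giant-step with m = ceil(sqrt(3792)) = 62.
Baby table (2201^j mod 3793 for j=0..61):
  0:1  1:2201  2:740  3:1543  4:1408  5:127  6:2638  7:2948
  8:2518  9:545  10:957  11:1242  12:2682  13:1174  14:941  15:163
  16:2221  17:3037  18:1171  19:1924  20:1736  21:1385  22:2606  23:790
  24:1596  25:478  26:1417  27:971  28:1712  29:1663  30:18  31:1688
  32:1941  33:1223  34:2586  35:2286  36:1968  37:3755  38:3601  39:2224
  40:2054  41:3391  42:2760  43:2167  44:1766  45:2934  46:2048  47:1564
  48:2113  49:495  50:904  51:2172  52:1392  53:2841  54:2177  55:1018
  56:2748  57:2306  58:472  59:3383  60:324  61:40
Giant step factor: 2201^(-62) ≡ 3632 (mod 3793).
Scan 2610·3632^i mod 3793 for i = 0, 1, …:
  i=0: 2610   i=1: 813   i=2: 1862   i=3: 3658
  i=4: 2770   i=5: 1604   i=6: 3473   i=7: 2211
  i=8: 571   i=9: 2894     …   i=47: 3716
  i=48: 1018
Match at i=48, j=55: x = 48·62 + 55 = 3031.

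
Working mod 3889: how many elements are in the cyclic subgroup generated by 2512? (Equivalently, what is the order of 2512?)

The order of 2512 must divide p − 1 = 3888 = 2^4 · 3^5.
Divisors: 1, 2, 3, 4, 6, 8, 9, 12, 16, 18, 24, 27, 36, 48, 54, 72, 81, 108, 144, 162, 216, 243, 324, 432, 486, 648, 972, 1296, 1944, 3888.
Check each in increasing order: 2512^1 ≡ 2512;  2512^2 ≡ 2186;  2512^3 ≡ 3853;  2512^4 ≡ 2904;  2512^6 ≡ 1296;  2512^8 ≡ 1864;  2512^9 ≡ 12;  2512^12 ≡ 3457;  2512^16 ≡ 1619;  2512^18 ≡ 144;  2512^24 ≡ 3841;  2512^27 ≡ 1728;  2512^36 ≡ 1291;  2512^48 ≡ 2304;  2512^54 ≡ 3121;  2512^72 ≡ 2189;  2512^81 ≡ 2934;  2512^108 ≡ 2585;  2512^144 ≡ 473;  2512^162 ≡ 1999;  2512^216 ≡ 923;  2512^243 ≡ 454;  2512^324 ≡ 1998;  2512^432 ≡ 238;  2512^486 ≡ 3888;  2512^648 ≡ 1890;  2512^972 ≡ 1.
Smallest exponent giving 1 is 972.

972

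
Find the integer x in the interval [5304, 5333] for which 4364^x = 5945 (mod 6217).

Compute 4364^5304 mod 6217 = 1079, then multiply by 4364 repeatedly:
  4364^5304=1079  4364^5305=2487  4364^5306=4603  4364^5307=365  4364^5308=1308
  4364^5309=906  4364^5310=5989  4364^5311=5945
Found 5945 at exponent 5311.

5311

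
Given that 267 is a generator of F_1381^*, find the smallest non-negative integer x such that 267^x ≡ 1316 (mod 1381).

68

Baby-step giant-step with m = ceil(sqrt(1380)) = 38.
Baby table (267^j mod 1381 for j=0..37):
  0:1  1:267  2:858  3:1221  4:91  5:820  6:742  7:631
  8:1376  9:46  10:1234  11:800  12:926  13:43  14:433  15:988
  16:25  17:1151  18:735  19:143  20:894  21:1166  22:597  23:584
  24:1256  25:1150  26:468  27:666  28:1054  29:1075  30:1158  31:1223
  32:625  33:1155  34:422  35:813  36:254  37:149
Giant step factor: 267^(-38) ≡ 1002 (mod 1381).
Scan 1316·1002^i mod 1381 for i = 0, 1, …:
  i=0: 1316   i=1: 1158
Match at i=1, j=30: x = 1·38 + 30 = 68.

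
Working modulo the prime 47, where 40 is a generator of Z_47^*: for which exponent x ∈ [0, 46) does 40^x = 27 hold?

22

Successive powers of 40 modulo 47:
  40^0=1  40^1=40  40^2=2  40^3=33  40^4=4  40^5=19
  40^6=8  40^7=38  40^8=16  40^9=29  40^10=32  40^11=11
  40^12=17  40^13=22  40^14=34  40^15=44  40^16=21  40^17=41
  40^18=42  40^19=35  40^20=37  40^21=23  40^22=27
So 40^22 ≡ 27 (mod 47), giving x = 22.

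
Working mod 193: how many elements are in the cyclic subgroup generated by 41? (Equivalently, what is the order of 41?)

The order of 41 must divide p − 1 = 192 = 2^6 · 3.
Divisors: 1, 2, 3, 4, 6, 8, 12, 16, 24, 32, 48, 64, 96, 192.
Check each in increasing order: 41^1 ≡ 41;  41^2 ≡ 137;  41^3 ≡ 20;  41^4 ≡ 48;  41^6 ≡ 14;  41^8 ≡ 181;  41^12 ≡ 3;  41^16 ≡ 144;  41^24 ≡ 9;  41^32 ≡ 85;  41^48 ≡ 81;  41^64 ≡ 84;  41^96 ≡ 192;  41^192 ≡ 1.
Smallest exponent giving 1 is 192.

192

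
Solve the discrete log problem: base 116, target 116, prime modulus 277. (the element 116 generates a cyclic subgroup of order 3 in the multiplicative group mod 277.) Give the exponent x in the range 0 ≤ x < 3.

1

Successive powers of 116 modulo 277:
  116^0=1  116^1=116
So 116^1 ≡ 116 (mod 277), giving x = 1.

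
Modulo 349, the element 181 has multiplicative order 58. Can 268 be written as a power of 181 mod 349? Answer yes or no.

no

268 ∈ ⟨181⟩ iff 268^58 ≡ 1 (mod 349), since |⟨181⟩| = 58.
268^58 mod 349 = 226.
Since 226 ≠ 1, 268 does not lie in the subgroup.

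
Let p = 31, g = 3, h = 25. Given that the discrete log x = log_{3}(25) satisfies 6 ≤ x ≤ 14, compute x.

10

Compute 3^6 mod 31 = 16, then multiply by 3 repeatedly:
  3^6=16  3^7=17  3^8=20  3^9=29  3^10=25
Found 25 at exponent 10.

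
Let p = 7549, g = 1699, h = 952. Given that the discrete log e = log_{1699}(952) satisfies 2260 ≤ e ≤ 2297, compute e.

Compute 1699^2260 mod 7549 = 1776, then multiply by 1699 repeatedly:
  1699^2260=1776  1699^2261=5373  1699^2262=1986  1699^2263=7360  1699^2264=3496
  1699^2265=6190  1699^2266=1053  1699^2267=7483  1699^2268=1101  1699^2269=5996
  1699^2270=3603  1699^2271=6807  1699^2272=25  1699^2273=4730  1699^2274=4134
  1699^2275=3096  1699^2276=6000  1699^2277=2850  1699^2278=3241  1699^2279=3238
  1699^2280=5690  1699^2281=4590  1699^2282=293  1699^2283=7122  1699^2284=6780
  1699^2285=6995  1699^2286=2379  1699^2287=3206  1699^2288=4165  1699^2289=2922
  1699^2290=4785  1699^2291=6991  1699^2292=3132  1699^2293=6772  1699^2294=952
Found 952 at exponent 2294.

2294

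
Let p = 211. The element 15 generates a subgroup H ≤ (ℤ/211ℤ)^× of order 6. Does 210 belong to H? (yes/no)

210 ∈ ⟨15⟩ iff 210^6 ≡ 1 (mod 211), since |⟨15⟩| = 6.
210^6 mod 211 = 1.
Since 1 = 1, 210 lies in the subgroup.

yes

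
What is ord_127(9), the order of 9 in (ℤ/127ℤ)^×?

63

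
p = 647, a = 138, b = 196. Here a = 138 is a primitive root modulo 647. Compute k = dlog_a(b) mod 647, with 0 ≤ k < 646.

434

Baby-step giant-step with m = ceil(sqrt(646)) = 26.
Baby table (138^j mod 647 for j=0..25):
  0:1  1:138  2:281  3:605  4:27  5:491  6:470  7:160
  8:82  9:317  10:397  11:438  12:273  13:148  14:367  15:180
  16:254  17:114  18:204  19:331  20:388  21:490  22:332  23:526
  24:124  25:290
Giant step factor: 138^(-26) ≡ 117 (mod 647).
Scan 196·117^i mod 647 for i = 0, 1, …:
  i=0: 196   i=1: 287   i=2: 582   i=3: 159
  i=4: 487   i=5: 43   i=6: 502   i=7: 504
  i=8: 91   i=9: 295     …   i=15: 234
  i=16: 204
Match at i=16, j=18: k = 16·26 + 18 = 434.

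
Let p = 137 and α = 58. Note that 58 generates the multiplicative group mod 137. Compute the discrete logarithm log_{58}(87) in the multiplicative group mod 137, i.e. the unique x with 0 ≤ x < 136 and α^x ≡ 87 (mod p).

Baby-step giant-step with m = ceil(sqrt(136)) = 12.
Baby table (58^j mod 137 for j=0..11):
  0:1  1:58  2:76  3:24  4:22  5:43  6:28  7:117
  8:73  9:124  10:68  11:108
Giant step factor: 58^(-12) ≡ 18 (mod 137).
Scan 87·18^i mod 137 for i = 0, 1, …:
  i=0: 87   i=1: 59   i=2: 103   i=3: 73
Match at i=3, j=8: x = 3·12 + 8 = 44.

44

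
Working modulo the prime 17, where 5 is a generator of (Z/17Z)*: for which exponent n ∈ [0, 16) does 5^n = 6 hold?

Successive powers of 5 modulo 17:
  5^0=1  5^1=5  5^2=8  5^3=6
So 5^3 ≡ 6 (mod 17), giving n = 3.

3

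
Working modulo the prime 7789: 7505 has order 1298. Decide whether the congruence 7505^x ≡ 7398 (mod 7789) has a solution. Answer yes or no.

yes

7398 ∈ ⟨7505⟩ iff 7398^1298 ≡ 1 (mod 7789), since |⟨7505⟩| = 1298.
7398^1298 mod 7789 = 1.
Since 1 = 1, 7398 lies in the subgroup.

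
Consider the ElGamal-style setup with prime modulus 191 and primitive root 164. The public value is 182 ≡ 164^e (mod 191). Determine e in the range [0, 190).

159

Baby-step giant-step with m = ceil(sqrt(190)) = 14.
Baby table (164^j mod 191 for j=0..13):
  0:1  1:164  2:156  3:181  4:79  5:159  6:100  7:165
  8:129  9:146  10:69  11:47  12:68  13:74
Giant step factor: 164^(-14) ≡ 102 (mod 191).
Scan 182·102^i mod 191 for i = 0, 1, …:
  i=0: 182   i=1: 37   i=2: 145   i=3: 83
  i=4: 62   i=5: 21   i=6: 41   i=7: 171
  i=8: 61   i=9: 110   i=10: 142   i=11: 159
Match at i=11, j=5: e = 11·14 + 5 = 159.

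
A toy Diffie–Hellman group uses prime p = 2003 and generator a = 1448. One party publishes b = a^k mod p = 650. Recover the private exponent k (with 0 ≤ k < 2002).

207

Baby-step giant-step with m = ceil(sqrt(2002)) = 45.
Baby table (1448^j mod 2003 for j=0..44):
  0:1  1:1448  2:1566  3:172  4:684  5:950  6:1542  7:1474
  8:1157  9:828  10:1150  11:707  12:203  13:1506  14:1424  15:865
  16:645  17:562  18:558  19:775  20:520  21:1835  22:1102  23:1308
  24:1149  25:1262  26:640  27:1334  28:740  29:1918  30:1106  31:1091
  32:1404  33:1950  34:1373  35:1128  36:899  37:1805  38:1728  39:397
  40:1998  41:772  42:182  43:1143  44:586
Giant step factor: 1448^(-45) ≡ 1968 (mod 2003).
Scan 650·1968^i mod 2003 for i = 0, 1, …:
  i=0: 650   i=1: 1286   i=2: 1059   i=3: 992
  i=4: 1334
Match at i=4, j=27: k = 4·45 + 27 = 207.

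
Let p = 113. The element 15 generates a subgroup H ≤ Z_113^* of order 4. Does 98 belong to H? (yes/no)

yes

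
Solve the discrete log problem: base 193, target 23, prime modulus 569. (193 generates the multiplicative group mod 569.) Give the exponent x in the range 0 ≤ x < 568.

Baby-step giant-step with m = ceil(sqrt(568)) = 24.
Baby table (193^j mod 569 for j=0..23):
  0:1  1:193  2:264  3:311  4:278  5:168  6:560  7:539
  8:469  9:46  10:343  11:195  12:81  13:270  14:331  15:155
  16:327  17:521  18:409  19:415  20:435  21:312  22:471  23:432
Giant step factor: 193^(-24) ≡ 439 (mod 569).
Scan 23·439^i mod 569 for i = 0, 1, …:
  i=0: 23   i=1: 424   i=2: 73   i=3: 183
  i=4: 108   i=5: 185   i=6: 417   i=7: 414
  i=8: 235   i=9: 176     …   i=18: 283
  i=19: 195
Match at i=19, j=11: x = 19·24 + 11 = 467.

467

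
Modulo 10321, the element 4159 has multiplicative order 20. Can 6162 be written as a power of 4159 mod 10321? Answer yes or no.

yes

6162 ∈ ⟨4159⟩ iff 6162^20 ≡ 1 (mod 10321), since |⟨4159⟩| = 20.
6162^20 mod 10321 = 1.
Since 1 = 1, 6162 lies in the subgroup.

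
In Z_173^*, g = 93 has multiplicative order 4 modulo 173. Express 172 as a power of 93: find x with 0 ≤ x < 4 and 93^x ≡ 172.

Successive powers of 93 modulo 173:
  93^0=1  93^1=93  93^2=172
So 93^2 ≡ 172 (mod 173), giving x = 2.

2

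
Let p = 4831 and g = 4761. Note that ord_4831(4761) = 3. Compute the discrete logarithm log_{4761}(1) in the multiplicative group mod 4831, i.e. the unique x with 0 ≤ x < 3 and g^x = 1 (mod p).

Successive powers of 4761 modulo 4831:
  4761^0=1
So 4761^0 ≡ 1 (mod 4831), giving x = 0.

0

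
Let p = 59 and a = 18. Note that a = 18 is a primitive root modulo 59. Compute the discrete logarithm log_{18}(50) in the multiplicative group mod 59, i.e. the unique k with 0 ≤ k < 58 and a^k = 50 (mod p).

3

Baby-step giant-step with m = ceil(sqrt(58)) = 8.
Baby table (18^j mod 59 for j=0..7):
  0:1  1:18  2:29  3:50  4:15  5:34  6:22  7:42
Giant step factor: 18^(-8) ≡ 16 (mod 59).
Scan 50·16^i mod 59 for i = 0, 1, …:
  i=0: 50
Match at i=0, j=3: k = 0·8 + 3 = 3.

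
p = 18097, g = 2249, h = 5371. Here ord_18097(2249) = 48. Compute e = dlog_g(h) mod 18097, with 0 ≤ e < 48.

45

Baby-step giant-step with m = ceil(sqrt(48)) = 7.
Baby table (2249^j mod 18097 for j=0..6):
  0:1  1:2249  2:8938  3:13892  4:7686  5:3179  6:1256
Giant step factor: 2249^(-7) ≡ 17502 (mod 18097).
Scan 5371·17502^i mod 18097 for i = 0, 1, …:
  i=0: 5371   i=1: 7424   i=2: 16485   i=3: 18096
  i=4: 595   i=5: 7915   i=6: 13892
Match at i=6, j=3: e = 6·7 + 3 = 45.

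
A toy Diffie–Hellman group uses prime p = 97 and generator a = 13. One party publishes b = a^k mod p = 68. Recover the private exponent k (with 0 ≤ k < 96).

Baby-step giant-step with m = ceil(sqrt(96)) = 10.
Baby table (13^j mod 97 for j=0..9):
  0:1  1:13  2:72  3:63  4:43  5:74  6:89  7:90
  8:6  9:78
Giant step factor: 13^(-10) ≡ 86 (mod 97).
Scan 68·86^i mod 97 for i = 0, 1, …:
  i=0: 68   i=1: 28   i=2: 80   i=3: 90
Match at i=3, j=7: k = 3·10 + 7 = 37.

37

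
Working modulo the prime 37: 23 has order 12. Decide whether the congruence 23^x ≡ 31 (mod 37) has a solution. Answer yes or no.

⟨23⟩ has order 12; its elements mod 37 are {1, 6, 8, 10, 11, 14, 23, 26, 27, 29, 31, 36}.
31 is in this set.

yes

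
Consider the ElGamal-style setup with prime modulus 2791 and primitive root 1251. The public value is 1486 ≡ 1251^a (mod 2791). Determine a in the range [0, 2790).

1323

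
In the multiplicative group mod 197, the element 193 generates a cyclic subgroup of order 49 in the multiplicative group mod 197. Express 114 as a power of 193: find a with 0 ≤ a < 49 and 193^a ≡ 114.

21

Baby-step giant-step with m = ceil(sqrt(49)) = 7.
Baby table (193^j mod 197 for j=0..6):
  0:1  1:193  2:16  3:133  4:59  5:158  6:156
Giant step factor: 193^(-7) ≡ 191 (mod 197).
Scan 114·191^i mod 197 for i = 0, 1, …:
  i=0: 114   i=1: 104   i=2: 164   i=3: 1
Match at i=3, j=0: a = 3·7 + 0 = 21.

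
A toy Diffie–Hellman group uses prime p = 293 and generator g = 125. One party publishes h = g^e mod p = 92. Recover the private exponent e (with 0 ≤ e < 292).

Baby-step giant-step with m = ceil(sqrt(292)) = 18.
Baby table (125^j mod 293 for j=0..17):
  0:1  1:125  2:96  3:280  4:133  5:217  6:169  7:29
  8:109  9:147  10:209  11:48  12:140  13:213  14:255  15:231
  16:161  17:201
Giant step factor: 125^(-18) ≡ 4 (mod 293).
Scan 92·4^i mod 293 for i = 0, 1, …:
  i=0: 92   i=1: 75   i=2: 7   i=3: 28
  i=4: 112   i=5: 155   i=6: 34   i=7: 136
  i=8: 251   i=9: 125
Match at i=9, j=1: e = 9·18 + 1 = 163.

163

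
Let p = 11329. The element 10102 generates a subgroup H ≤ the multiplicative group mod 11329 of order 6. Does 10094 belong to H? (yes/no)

⟨10102⟩ has order 6; its elements mod 11329 are {1, 1227, 1228, 10101, 10102, 11328}.
10094 is not in this set.

no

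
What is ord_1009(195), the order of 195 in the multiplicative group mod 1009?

The order of 195 must divide p − 1 = 1008 = 2^4 · 3^2 · 7.
Divisors: 1, 2, 3, 4, 6, 7, 8, 9, 12, 14, 16, 18, 21, 24, 28, 36, 42, 48, 56, 63, 72, 84, 112, 126, 144, 168, 252, 336, 504, 1008.
Check each in increasing order: 195^1 ≡ 195;  195^2 ≡ 692;  195^3 ≡ 743;  195^4 ≡ 598;  195^6 ≡ 126;  195^7 ≡ 354;  195^8 ≡ 418;  195^9 ≡ 790;  195^12 ≡ 741;  195^14 ≡ 200;  195^16 ≡ 167;  195^18 ≡ 538;  195^21 ≡ 170;  195^24 ≡ 185;  195^28 ≡ 649;  195^36 ≡ 870;  195^42 ≡ 648;  195^48 ≡ 928;  195^56 ≡ 448;  195^63 ≡ 179;  195^72 ≡ 150;  195^84 ≡ 160;  195^112 ≡ 922;  195^126 ≡ 762;  195^144 ≡ 302;  195^168 ≡ 375;  195^252 ≡ 469;  195^336 ≡ 374;  195^504 ≡ 1008;  195^1008 ≡ 1.
Smallest exponent giving 1 is 1008.

1008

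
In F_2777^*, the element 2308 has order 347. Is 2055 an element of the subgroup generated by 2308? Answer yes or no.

2055 ∈ ⟨2308⟩ iff 2055^347 ≡ 1 (mod 2777), since |⟨2308⟩| = 347.
2055^347 mod 2777 = 2776.
Since 2776 ≠ 1, 2055 does not lie in the subgroup.

no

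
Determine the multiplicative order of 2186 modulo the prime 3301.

The order of 2186 must divide p − 1 = 3300 = 2^2 · 3 · 5^2 · 11.
Divisors: 1, 2, 3, 4, 5, 6, 10, 11, 12, 15, 20, 22, 25, 30, 33, 44, 50, 55, 60, 66, 75, 100, 110, 132, 150, 165, 220, 275, 300, 330, 550, 660, 825, 1100, 1650, 3300.
Check each in increasing order: 2186^1 ≡ 2186;  2186^2 ≡ 2049;  2186^3 ≡ 2958;  2186^4 ≡ 2830;  2186^5 ≡ 306;  2186^6 ≡ 2114;  2186^10 ≡ 1208;  2186^11 ≡ 3189;  2186^12 ≡ 2743;  2186^15 ≡ 3237;  2186^20 ≡ 222;  2186^22 ≡ 2641;  2186^25 ≡ 1912;  2186^30 ≡ 795;  2186^33 ≡ 1298;  2186^44 ≡ 3169;  2186^50 ≡ 1537;  2186^55 ≡ 1580;  2186^60 ≡ 1534;  2186^66 ≡ 1294;  2186^75 ≡ 854;  2186^100 ≡ 2154;  2186^110 ≡ 844;  2186^132 ≡ 829;  2186^150 ≡ 3096;  2186^165 ≡ 3217;  2186^220 ≡ 2621;  2186^275 ≡ 1726;  2186^300 ≡ 2413;  2186^330 ≡ 454;  2186^550 ≡ 1574;  2186^660 ≡ 1454;  2186^825 ≡ 1.
Smallest exponent giving 1 is 825.

825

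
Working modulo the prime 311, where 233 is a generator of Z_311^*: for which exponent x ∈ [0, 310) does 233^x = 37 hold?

Baby-step giant-step with m = ceil(sqrt(310)) = 18.
Baby table (233^j mod 311 for j=0..17):
  0:1  1:233  2:175  3:34  4:147  5:41  6:223  7:22
  8:150  9:118  10:126  11:124  12:280  13:241  14:173  15:190
  16:108  17:284
Giant step factor: 233^(-18) ≡ 219 (mod 311).
Scan 37·219^i mod 311 for i = 0, 1, …:
  i=0: 37   i=1: 17   i=2: 302   i=3: 206
  i=4: 19   i=5: 118
Match at i=5, j=9: x = 5·18 + 9 = 99.

99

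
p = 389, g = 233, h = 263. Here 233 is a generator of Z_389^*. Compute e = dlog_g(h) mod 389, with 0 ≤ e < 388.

83

Baby-step giant-step with m = ceil(sqrt(388)) = 20.
Baby table (233^j mod 389 for j=0..19):
  0:1  1:233  2:218  3:224  4:66  5:207  6:384  7:2
  8:77  9:47  10:59  11:132  12:25  13:379  14:4  15:154
  16:94  17:118  18:264  19:50
Giant step factor: 233^(-20) ≡ 175 (mod 389).
Scan 263·175^i mod 389 for i = 0, 1, …:
  i=0: 263   i=1: 123   i=2: 130   i=3: 188
  i=4: 224
Match at i=4, j=3: e = 4·20 + 3 = 83.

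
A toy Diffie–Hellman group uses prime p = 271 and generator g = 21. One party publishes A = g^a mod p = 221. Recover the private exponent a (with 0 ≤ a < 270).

41

Baby-step giant-step with m = ceil(sqrt(270)) = 17.
Baby table (21^j mod 271 for j=0..16):
  0:1  1:21  2:170  3:47  4:174  5:131  6:41  7:48
  8:195  9:30  10:88  11:222  12:55  13:71  14:136  15:146
  16:85
Giant step factor: 21^(-17) ≡ 75 (mod 271).
Scan 221·75^i mod 271 for i = 0, 1, …:
  i=0: 221   i=1: 44   i=2: 48
Match at i=2, j=7: a = 2·17 + 7 = 41.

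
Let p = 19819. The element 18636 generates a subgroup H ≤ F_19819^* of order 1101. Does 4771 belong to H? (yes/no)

yes

4771 ∈ ⟨18636⟩ iff 4771^1101 ≡ 1 (mod 19819), since |⟨18636⟩| = 1101.
4771^1101 mod 19819 = 1.
Since 1 = 1, 4771 lies in the subgroup.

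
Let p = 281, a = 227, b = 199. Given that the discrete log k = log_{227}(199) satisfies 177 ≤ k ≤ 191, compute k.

181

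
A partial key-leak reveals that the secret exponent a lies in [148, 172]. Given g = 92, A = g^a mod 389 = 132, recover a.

159

Compute 92^148 mod 389 = 369, then multiply by 92 repeatedly:
  92^148=369  92^149=105  92^150=324  92^151=244  92^152=275
  92^153=15  92^154=213  92^155=146  92^156=206  92^157=280
  92^158=86  92^159=132
Found 132 at exponent 159.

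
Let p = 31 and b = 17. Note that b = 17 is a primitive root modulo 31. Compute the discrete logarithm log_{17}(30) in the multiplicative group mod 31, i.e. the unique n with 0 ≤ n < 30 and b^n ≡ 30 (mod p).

15

Successive powers of 17 modulo 31:
  17^0=1  17^1=17  17^2=10  17^3=15  17^4=7  17^5=26
  17^6=8  17^7=12  17^8=18  17^9=27  17^10=25  17^11=22
  17^12=2  17^13=3  17^14=20  17^15=30
So 17^15 ≡ 30 (mod 31), giving n = 15.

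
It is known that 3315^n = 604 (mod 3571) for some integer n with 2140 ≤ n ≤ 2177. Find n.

Compute 3315^2140 mod 3571 = 99, then multiply by 3315 repeatedly:
  3315^2140=99  3315^2141=3224  3315^2142=3128  3315^2143=2707  3315^2144=3353
  3315^2145=2243  3315^2146=723  3315^2147=604
Found 604 at exponent 2147.

2147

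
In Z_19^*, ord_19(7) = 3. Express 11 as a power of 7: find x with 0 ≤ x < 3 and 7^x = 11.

Successive powers of 7 modulo 19:
  7^0=1  7^1=7  7^2=11
So 7^2 ≡ 11 (mod 19), giving x = 2.

2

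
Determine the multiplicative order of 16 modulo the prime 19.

The order of 16 must divide p − 1 = 18 = 2 · 3^2.
Divisors: 1, 2, 3, 6, 9, 18.
Check each in increasing order: 16^1 ≡ 16;  16^2 ≡ 9;  16^3 ≡ 11;  16^6 ≡ 7;  16^9 ≡ 1.
Smallest exponent giving 1 is 9.

9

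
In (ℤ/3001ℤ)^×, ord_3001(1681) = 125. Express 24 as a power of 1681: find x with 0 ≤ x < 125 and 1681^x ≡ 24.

84

Baby-step giant-step with m = ceil(sqrt(125)) = 12.
Baby table (1681^j mod 3001 for j=0..11):
  0:1  1:1681  2:1820  3:1401  4:2297  5:1971  6:147  7:1025
  8:451  9:1879  10:1547  11:1641
Giant step factor: 1681^(-12) ≡ 334 (mod 3001).
Scan 24·334^i mod 3001 for i = 0, 1, …:
  i=0: 24   i=1: 2014   i=2: 452   i=3: 918
  i=4: 510   i=5: 2284   i=6: 602   i=7: 1
Match at i=7, j=0: x = 7·12 + 0 = 84.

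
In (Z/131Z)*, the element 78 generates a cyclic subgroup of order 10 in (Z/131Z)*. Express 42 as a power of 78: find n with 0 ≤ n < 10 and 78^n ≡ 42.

9

Successive powers of 78 modulo 131:
  78^0=1  78^1=78  78^2=58  78^3=70  78^4=89  78^5=130
  78^6=53  78^7=73  78^8=61  78^9=42
So 78^9 ≡ 42 (mod 131), giving n = 9.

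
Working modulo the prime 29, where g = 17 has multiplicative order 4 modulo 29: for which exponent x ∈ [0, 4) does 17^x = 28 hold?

Successive powers of 17 modulo 29:
  17^0=1  17^1=17  17^2=28
So 17^2 ≡ 28 (mod 29), giving x = 2.

2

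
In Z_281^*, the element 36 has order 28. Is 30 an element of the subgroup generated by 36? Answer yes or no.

no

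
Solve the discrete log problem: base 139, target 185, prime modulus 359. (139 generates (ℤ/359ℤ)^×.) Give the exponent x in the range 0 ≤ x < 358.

36

Baby-step giant-step with m = ceil(sqrt(358)) = 19.
Baby table (139^j mod 359 for j=0..18):
  0:1  1:139  2:294  3:299  4:276  5:310  6:10  7:313
  8:68  9:118  10:247  11:228  12:100  13:258  14:321  15:103
  16:316  17:126  18:282
Giant step factor: 139^(-19) ≡ 284 (mod 359).
Scan 185·284^i mod 359 for i = 0, 1, …:
  i=0: 185   i=1: 126
Match at i=1, j=17: x = 1·19 + 17 = 36.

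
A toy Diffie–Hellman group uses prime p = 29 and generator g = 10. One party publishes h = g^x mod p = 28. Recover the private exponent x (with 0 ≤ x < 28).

14

Successive powers of 10 modulo 29:
  10^0=1  10^1=10  10^2=13  10^3=14  10^4=24  10^5=8
  10^6=22  10^7=17  10^8=25  10^9=18  10^10=6  10^11=2
  10^12=20  10^13=26  10^14=28
So 10^14 ≡ 28 (mod 29), giving x = 14.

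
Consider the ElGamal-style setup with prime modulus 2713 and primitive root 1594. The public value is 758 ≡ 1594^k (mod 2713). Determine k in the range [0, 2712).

2013

Baby-step giant-step with m = ceil(sqrt(2712)) = 53.
Baby table (1594^j mod 2713 for j=0..52):
  0:1  1:1594  2:1468  3:1386  4:902  5:2611  6:192  7:2192
  8:2417  9:238  10:2265  11:2120  12:1595  13:349  14:141  15:2288
  16:800  17:90  18:2384  19:1896  20:2655  21:2503  22:1672  23:1002
  24:1944  25:490  26:2429  27:375  28:890  29:2474  30:1567  31:1838
  32:2445  33:1462  34:2674  35:233  36:2434  37:206  38:91  39:1265
  40:651  41:1328  42:692  43:1570  44:1194  45:1423  46:194  47:2667
  48:2640  49:297  50:1356  51:1916  52:1979
Giant step factor: 1594^(-53) ≡ 2529 (mod 2713).
Scan 758·2529^i mod 2713 for i = 0, 1, …:
  i=0: 758   i=1: 1604   i=2: 581   i=3: 1616
  i=4: 1086   i=5: 938   i=6: 1040   i=7: 1263
  i=8: 926   i=9: 535     …   i=36: 1331
  i=37: 1979
Match at i=37, j=52: k = 37·53 + 52 = 2013.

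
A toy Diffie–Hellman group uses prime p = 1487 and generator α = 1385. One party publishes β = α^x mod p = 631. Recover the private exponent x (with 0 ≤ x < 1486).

499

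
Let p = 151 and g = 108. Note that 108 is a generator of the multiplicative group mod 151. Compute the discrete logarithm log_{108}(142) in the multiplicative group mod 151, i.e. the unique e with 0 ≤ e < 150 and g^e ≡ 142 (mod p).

39

Baby-step giant-step with m = ceil(sqrt(150)) = 13.
Baby table (108^j mod 151 for j=0..12):
  0:1  1:108  2:37  3:70  4:10  5:23  6:68  7:96
  8:100  9:79  10:76  11:54  12:94
Giant step factor: 108^(-13) ≡ 82 (mod 151).
Scan 142·82^i mod 151 for i = 0, 1, …:
  i=0: 142   i=1: 17   i=2: 35   i=3: 1
Match at i=3, j=0: e = 3·13 + 0 = 39.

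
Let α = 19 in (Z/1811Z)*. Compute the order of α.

362

The order of 19 must divide p − 1 = 1810 = 2 · 5 · 181.
Divisors: 1, 2, 5, 10, 181, 362, 905, 1810.
Check each in increasing order: 19^1 ≡ 19;  19^2 ≡ 361;  19^5 ≡ 462;  19^10 ≡ 1557;  19^181 ≡ 1810;  19^362 ≡ 1.
Smallest exponent giving 1 is 362.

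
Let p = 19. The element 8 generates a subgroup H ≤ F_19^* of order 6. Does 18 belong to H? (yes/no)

yes

18 ∈ ⟨8⟩ iff 18^6 ≡ 1 (mod 19), since |⟨8⟩| = 6.
18^6 mod 19 = 1.
Since 1 = 1, 18 lies in the subgroup.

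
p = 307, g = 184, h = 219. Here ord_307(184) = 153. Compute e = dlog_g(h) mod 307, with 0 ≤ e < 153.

23

Successive powers of 184 modulo 307:
  184^0=1  184^1=184  184^2=86  184^3=167  184^4=28  184^5=240
  184^6=259  184^7=71  184^8=170  184^9=273  184^10=191  184^11=146
  184^12=155  184^13=276  184^14=129  184^15=97  184^16=42  184^17=53
  184^18=235  184^19=260  184^20=255  184^21=256  184^22=133  184^23=219
So 184^23 ≡ 219 (mod 307), giving e = 23.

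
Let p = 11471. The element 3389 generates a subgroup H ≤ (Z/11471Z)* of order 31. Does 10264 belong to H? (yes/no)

10264 ∈ ⟨3389⟩ iff 10264^31 ≡ 1 (mod 11471), since |⟨3389⟩| = 31.
10264^31 mod 11471 = 1.
Since 1 = 1, 10264 lies in the subgroup.

yes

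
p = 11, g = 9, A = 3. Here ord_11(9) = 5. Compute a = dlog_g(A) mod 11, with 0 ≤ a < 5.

Successive powers of 9 modulo 11:
  9^0=1  9^1=9  9^2=4  9^3=3
So 9^3 ≡ 3 (mod 11), giving a = 3.

3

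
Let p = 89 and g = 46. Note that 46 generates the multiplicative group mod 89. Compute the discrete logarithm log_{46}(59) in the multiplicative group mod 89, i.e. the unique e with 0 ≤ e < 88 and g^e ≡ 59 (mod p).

3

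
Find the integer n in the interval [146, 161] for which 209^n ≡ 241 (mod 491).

148

Compute 209^146 mod 491 = 123, then multiply by 209 repeatedly:
  209^146=123  209^147=175  209^148=241
Found 241 at exponent 148.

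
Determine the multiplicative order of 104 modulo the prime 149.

The order of 104 must divide p − 1 = 148 = 2^2 · 37.
Divisors: 1, 2, 4, 37, 74, 148.
Check each in increasing order: 104^1 ≡ 104;  104^2 ≡ 88;  104^4 ≡ 145;  104^37 ≡ 1.
Smallest exponent giving 1 is 37.

37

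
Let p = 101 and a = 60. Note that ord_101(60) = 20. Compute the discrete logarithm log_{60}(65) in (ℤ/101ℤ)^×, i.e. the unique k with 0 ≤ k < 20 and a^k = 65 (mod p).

Successive powers of 60 modulo 101:
  60^0=1  60^1=60  60^2=65
So 60^2 ≡ 65 (mod 101), giving k = 2.

2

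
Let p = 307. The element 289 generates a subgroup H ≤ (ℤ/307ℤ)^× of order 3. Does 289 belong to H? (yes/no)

289 ∈ ⟨289⟩ iff 289^3 ≡ 1 (mod 307), since |⟨289⟩| = 3.
289^3 mod 307 = 1.
Since 1 = 1, 289 lies in the subgroup.

yes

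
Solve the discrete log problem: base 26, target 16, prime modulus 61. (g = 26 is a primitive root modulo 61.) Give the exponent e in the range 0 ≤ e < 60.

Baby-step giant-step with m = ceil(sqrt(60)) = 8.
Baby table (26^j mod 61 for j=0..7):
  0:1  1:26  2:5  3:8  4:25  5:40  6:3  7:17
Giant step factor: 26^(-8) ≡ 57 (mod 61).
Scan 16·57^i mod 61 for i = 0, 1, …:
  i=0: 16   i=1: 58   i=2: 12   i=3: 13
  i=4: 9   i=5: 25
Match at i=5, j=4: e = 5·8 + 4 = 44.

44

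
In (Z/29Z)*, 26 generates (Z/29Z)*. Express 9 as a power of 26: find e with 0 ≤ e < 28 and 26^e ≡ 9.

2

Successive powers of 26 modulo 29:
  26^0=1  26^1=26  26^2=9
So 26^2 ≡ 9 (mod 29), giving e = 2.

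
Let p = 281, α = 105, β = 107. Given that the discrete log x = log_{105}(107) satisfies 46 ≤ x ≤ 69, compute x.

53

Compute 105^46 mod 281 = 261, then multiply by 105 repeatedly:
  105^46=261  105^47=148  105^48=85  105^49=214  105^50=271
  105^51=74  105^52=183  105^53=107
Found 107 at exponent 53.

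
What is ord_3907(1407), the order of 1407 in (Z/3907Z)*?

434

The order of 1407 must divide p − 1 = 3906 = 2 · 3^2 · 7 · 31.
Divisors: 1, 2, 3, 6, 7, 9, 14, 18, 21, 31, 42, 62, 63, 93, 126, 186, 217, 279, 434, 558, 651, 1302, 1953, 3906.
Check each in increasing order: 1407^1 ≡ 1407;  1407^2 ≡ 2707;  1407^3 ≡ 3331;  1407^6 ≡ 3588;  1407^7 ≡ 472;  1407^9 ≡ 115;  1407^14 ≡ 85;  1407^18 ≡ 1504;  1407^21 ≡ 1050;  1407^31 ≡ 3262;  1407^42 ≡ 726;  1407^62 ≡ 1883;  1407^63 ≡ 435;  1407^93 ≡ 542;  1407^126 ≡ 1689;  1407^186 ≡ 739;  1407^217 ≡ 3906;  1407^279 ≡ 2024;  1407^434 ≡ 1.
Smallest exponent giving 1 is 434.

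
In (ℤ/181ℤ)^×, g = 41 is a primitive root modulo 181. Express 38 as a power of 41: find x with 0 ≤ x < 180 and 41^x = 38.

32

Baby-step giant-step with m = ceil(sqrt(180)) = 14.
Baby table (41^j mod 181 for j=0..13):
  0:1  1:41  2:52  3:141  4:170  5:92  6:152  7:78
  8:121  9:74  10:138  11:47  12:117  13:91
Giant step factor: 41^(-14) ≡ 106 (mod 181).
Scan 38·106^i mod 181 for i = 0, 1, …:
  i=0: 38   i=1: 46   i=2: 170
Match at i=2, j=4: x = 2·14 + 4 = 32.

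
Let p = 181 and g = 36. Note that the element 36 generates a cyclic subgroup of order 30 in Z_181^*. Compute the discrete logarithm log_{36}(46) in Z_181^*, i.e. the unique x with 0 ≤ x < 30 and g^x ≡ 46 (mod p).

21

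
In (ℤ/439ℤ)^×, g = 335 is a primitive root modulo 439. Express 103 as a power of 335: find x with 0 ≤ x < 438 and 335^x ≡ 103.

Baby-step giant-step with m = ceil(sqrt(438)) = 21.
Baby table (335^j mod 439 for j=0..20):
  0:1  1:335  2:280  3:293  4:258  5:386  6:244  7:86
  8:275  9:374  10:175  11:238  12:271  13:351  14:372  15:383
  16:117  17:124  18:274  19:39  20:334
Giant step factor: 335^(-21) ≡ 431 (mod 439).
Scan 103·431^i mod 439 for i = 0, 1, …:
  i=0: 103   i=1: 54   i=2: 7   i=3: 383
Match at i=3, j=15: x = 3·21 + 15 = 78.

78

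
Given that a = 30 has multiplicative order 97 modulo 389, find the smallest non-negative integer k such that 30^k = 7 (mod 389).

14

Baby-step giant-step with m = ceil(sqrt(97)) = 10.
Baby table (30^j mod 389 for j=0..9):
  0:1  1:30  2:122  3:159  4:102  5:337  6:385  7:269
  8:290  9:142
Giant step factor: 30^(-10) ≡ 348 (mod 389).
Scan 7·348^i mod 389 for i = 0, 1, …:
  i=0: 7   i=1: 102
Match at i=1, j=4: k = 1·10 + 4 = 14.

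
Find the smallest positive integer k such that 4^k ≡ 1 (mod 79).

39

The order of 4 must divide p − 1 = 78 = 2 · 3 · 13.
Divisors: 1, 2, 3, 6, 13, 26, 39, 78.
Check each in increasing order: 4^1 ≡ 4;  4^2 ≡ 16;  4^3 ≡ 64;  4^6 ≡ 67;  4^13 ≡ 23;  4^26 ≡ 55;  4^39 ≡ 1.
Smallest exponent giving 1 is 39.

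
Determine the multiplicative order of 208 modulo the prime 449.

The order of 208 must divide p − 1 = 448 = 2^6 · 7.
Divisors: 1, 2, 4, 7, 8, 14, 16, 28, 32, 56, 64, 112, 224, 448.
Check each in increasing order: 208^1 ≡ 208;  208^2 ≡ 160;  208^4 ≡ 7;  208^7 ≡ 378;  208^8 ≡ 49;  208^14 ≡ 102;  208^16 ≡ 156;  208^28 ≡ 77;  208^32 ≡ 90;  208^56 ≡ 92;  208^64 ≡ 18;  208^112 ≡ 382;  208^224 ≡ 448;  208^448 ≡ 1.
Smallest exponent giving 1 is 448.

448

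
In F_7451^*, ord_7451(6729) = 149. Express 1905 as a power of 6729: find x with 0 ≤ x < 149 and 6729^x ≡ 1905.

19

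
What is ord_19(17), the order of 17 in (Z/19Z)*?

9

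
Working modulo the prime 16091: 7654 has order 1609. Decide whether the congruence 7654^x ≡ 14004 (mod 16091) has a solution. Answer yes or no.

yes

14004 ∈ ⟨7654⟩ iff 14004^1609 ≡ 1 (mod 16091), since |⟨7654⟩| = 1609.
14004^1609 mod 16091 = 1.
Since 1 = 1, 14004 lies in the subgroup.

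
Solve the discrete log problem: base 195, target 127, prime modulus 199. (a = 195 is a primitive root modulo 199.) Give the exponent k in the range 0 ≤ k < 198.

37

Baby-step giant-step with m = ceil(sqrt(198)) = 15.
Baby table (195^j mod 199 for j=0..14):
  0:1  1:195  2:16  3:135  4:57  5:170  6:116  7:133
  8:65  9:138  10:45  11:19  12:123  13:105  14:177
Giant step factor: 195^(-15) ≡ 147 (mod 199).
Scan 127·147^i mod 199 for i = 0, 1, …:
  i=0: 127   i=1: 162   i=2: 133
Match at i=2, j=7: k = 2·15 + 7 = 37.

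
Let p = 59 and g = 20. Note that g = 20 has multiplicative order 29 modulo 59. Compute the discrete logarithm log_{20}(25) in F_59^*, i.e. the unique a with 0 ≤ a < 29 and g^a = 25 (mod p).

16

Successive powers of 20 modulo 59:
  20^0=1  20^1=20  20^2=46  20^3=35  20^4=51  20^5=17
  20^6=45  20^7=15  20^8=5  20^9=41  20^10=53  20^11=57
  20^12=19  20^13=26  20^14=48  20^15=16  20^16=25
So 20^16 ≡ 25 (mod 59), giving a = 16.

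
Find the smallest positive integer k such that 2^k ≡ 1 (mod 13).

The order of 2 must divide p − 1 = 12 = 2^2 · 3.
Divisors: 1, 2, 3, 4, 6, 12.
Check each in increasing order: 2^1 ≡ 2;  2^2 ≡ 4;  2^3 ≡ 8;  2^4 ≡ 3;  2^6 ≡ 12;  2^12 ≡ 1.
Smallest exponent giving 1 is 12.

12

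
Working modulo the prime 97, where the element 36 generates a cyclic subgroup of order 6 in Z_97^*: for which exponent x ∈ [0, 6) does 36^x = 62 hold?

Successive powers of 36 modulo 97:
  36^0=1  36^1=36  36^2=35  36^3=96  36^4=61  36^5=62
So 36^5 ≡ 62 (mod 97), giving x = 5.

5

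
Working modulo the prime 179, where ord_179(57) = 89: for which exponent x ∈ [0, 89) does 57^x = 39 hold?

64

Baby-step giant-step with m = ceil(sqrt(89)) = 10.
Baby table (57^j mod 179 for j=0..9):
  0:1  1:57  2:27  3:107  4:13  5:25  6:172  7:138
  8:169  9:146
Giant step factor: 57^(-10) ≡ 59 (mod 179).
Scan 39·59^i mod 179 for i = 0, 1, …:
  i=0: 39   i=1: 153   i=2: 77   i=3: 68
  i=4: 74   i=5: 70   i=6: 13
Match at i=6, j=4: x = 6·10 + 4 = 64.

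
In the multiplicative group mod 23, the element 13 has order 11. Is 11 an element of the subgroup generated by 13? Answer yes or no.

11 ∈ ⟨13⟩ iff 11^11 ≡ 1 (mod 23), since |⟨13⟩| = 11.
11^11 mod 23 = 22.
Since 22 ≠ 1, 11 does not lie in the subgroup.

no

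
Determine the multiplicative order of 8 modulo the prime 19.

The order of 8 must divide p − 1 = 18 = 2 · 3^2.
Divisors: 1, 2, 3, 6, 9, 18.
Check each in increasing order: 8^1 ≡ 8;  8^2 ≡ 7;  8^3 ≡ 18;  8^6 ≡ 1.
Smallest exponent giving 1 is 6.

6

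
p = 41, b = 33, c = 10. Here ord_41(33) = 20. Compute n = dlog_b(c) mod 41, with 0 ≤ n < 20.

16

Successive powers of 33 modulo 41:
  33^0=1  33^1=33  33^2=23  33^3=21  33^4=37  33^5=32
  33^6=31  33^7=39  33^8=16  33^9=36  33^10=40  33^11=8
  33^12=18  33^13=20  33^14=4  33^15=9  33^16=10
So 33^16 ≡ 10 (mod 41), giving n = 16.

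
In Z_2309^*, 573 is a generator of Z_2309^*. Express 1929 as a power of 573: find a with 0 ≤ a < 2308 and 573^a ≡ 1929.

103

Baby-step giant-step with m = ceil(sqrt(2308)) = 49.
Baby table (573^j mod 2309 for j=0..48):
  0:1  1:573  2:451  3:2124  4:209  5:1998  6:1899  7:588
  8:2119  9:1962  10:2052  11:515  12:1852  13:1365  14:1703  15:1421
  16:1465  17:1278  18:341  19:1437  20:1397  21:1567  22:1999  23:163
  24:1039  25:1934  26:2171  27:1741  28:105  29:131  30:1175  31:1356
  32:1164  33:1980  34:821  35:1706  36:831  37:509  38:723  39:968
  40:504  41:167  42:1022  43:1429  44:1431  45:268  46:1170  47:800
  48:1218
Giant step factor: 573^(-49) ≡ 585 (mod 2309).
Scan 1929·585^i mod 2309 for i = 0, 1, …:
  i=0: 1929   i=1: 1673   i=2: 1998
Match at i=2, j=5: a = 2·49 + 5 = 103.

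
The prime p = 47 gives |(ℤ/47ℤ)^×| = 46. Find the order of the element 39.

46

The order of 39 must divide p − 1 = 46 = 2 · 23.
Divisors: 1, 2, 23, 46.
Check each in increasing order: 39^1 ≡ 39;  39^2 ≡ 17;  39^23 ≡ 46;  39^46 ≡ 1.
Smallest exponent giving 1 is 46.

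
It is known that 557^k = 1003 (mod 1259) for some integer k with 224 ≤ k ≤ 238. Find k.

Compute 557^224 mod 1259 = 416, then multiply by 557 repeatedly:
  557^224=416  557^225=56  557^226=976  557^227=1003
Found 1003 at exponent 227.

227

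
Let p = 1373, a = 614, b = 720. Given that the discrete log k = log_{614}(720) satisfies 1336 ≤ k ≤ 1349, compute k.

1347

Compute 614^1336 mod 1373 = 1249, then multiply by 614 repeatedly:
  614^1336=1249  614^1337=752  614^1338=400  614^1339=1206  614^1340=437
  614^1341=583  614^1342=982  614^1343=201  614^1344=1217  614^1345=326
  614^1346=1079  614^1347=720
Found 720 at exponent 1347.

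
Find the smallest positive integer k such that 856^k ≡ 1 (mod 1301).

13

The order of 856 must divide p − 1 = 1300 = 2^2 · 5^2 · 13.
Divisors: 1, 2, 4, 5, 10, 13, 20, 25, 26, 50, 52, 65, 100, 130, 260, 325, 650, 1300.
Check each in increasing order: 856^1 ≡ 856;  856^2 ≡ 273;  856^4 ≡ 372;  856^5 ≡ 988;  856^10 ≡ 394;  856^13 ≡ 1.
Smallest exponent giving 1 is 13.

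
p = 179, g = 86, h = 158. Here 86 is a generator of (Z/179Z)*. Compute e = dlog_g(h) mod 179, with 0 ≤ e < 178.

132

Baby-step giant-step with m = ceil(sqrt(178)) = 14.
Baby table (86^j mod 179 for j=0..13):
  0:1  1:86  2:57  3:69  4:27  5:174  6:107  7:73
  8:13  9:44  10:25  11:2  12:172  13:114
Giant step factor: 86^(-14) ≡ 48 (mod 179).
Scan 158·48^i mod 179 for i = 0, 1, …:
  i=0: 158   i=1: 66   i=2: 125   i=3: 93
  i=4: 168   i=5: 9   i=6: 74   i=7: 151
  i=8: 88   i=9: 107
Match at i=9, j=6: e = 9·14 + 6 = 132.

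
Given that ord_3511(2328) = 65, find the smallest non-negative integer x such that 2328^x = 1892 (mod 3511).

35

Baby-step giant-step with m = ceil(sqrt(65)) = 9.
Baby table (2328^j mod 3511 for j=0..8):
  0:1  1:2328  2:2111  3:2519  4:862  5:1955  6:984  7:1580
  8:2223
Giant step factor: 2328^(-9) ≡ 2558 (mod 3511).
Scan 1892·2558^i mod 3511 for i = 0, 1, …:
  i=0: 1892   i=1: 1578   i=2: 2385   i=3: 2223
Match at i=3, j=8: x = 3·9 + 8 = 35.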